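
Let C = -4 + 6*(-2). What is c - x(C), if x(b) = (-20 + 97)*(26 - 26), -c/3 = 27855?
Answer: -83565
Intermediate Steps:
c = -83565 (c = -3*27855 = -83565)
C = -16 (C = -4 - 12 = -16)
x(b) = 0 (x(b) = 77*0 = 0)
c - x(C) = -83565 - 1*0 = -83565 + 0 = -83565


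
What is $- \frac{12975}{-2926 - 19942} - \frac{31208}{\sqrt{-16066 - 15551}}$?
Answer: $\frac{12975}{22868} + \frac{31208 i \sqrt{3513}}{10539} \approx 0.56739 + 175.51 i$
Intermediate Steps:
$- \frac{12975}{-2926 - 19942} - \frac{31208}{\sqrt{-16066 - 15551}} = - \frac{12975}{-2926 - 19942} - \frac{31208}{\sqrt{-31617}} = - \frac{12975}{-22868} - \frac{31208}{3 i \sqrt{3513}} = \left(-12975\right) \left(- \frac{1}{22868}\right) - 31208 \left(- \frac{i \sqrt{3513}}{10539}\right) = \frac{12975}{22868} + \frac{31208 i \sqrt{3513}}{10539}$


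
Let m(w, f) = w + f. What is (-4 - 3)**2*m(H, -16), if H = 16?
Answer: 0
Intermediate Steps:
m(w, f) = f + w
(-4 - 3)**2*m(H, -16) = (-4 - 3)**2*(-16 + 16) = (-7)**2*0 = 49*0 = 0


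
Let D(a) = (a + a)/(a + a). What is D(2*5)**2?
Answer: 1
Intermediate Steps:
D(a) = 1 (D(a) = (2*a)/((2*a)) = (2*a)*(1/(2*a)) = 1)
D(2*5)**2 = 1**2 = 1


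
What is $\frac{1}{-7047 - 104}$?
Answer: $- \frac{1}{7151} \approx -0.00013984$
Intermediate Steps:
$\frac{1}{-7047 - 104} = \frac{1}{-7151} = - \frac{1}{7151}$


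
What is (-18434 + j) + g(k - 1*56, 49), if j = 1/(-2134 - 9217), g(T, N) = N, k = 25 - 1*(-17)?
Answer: -208688136/11351 ≈ -18385.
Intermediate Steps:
k = 42 (k = 25 + 17 = 42)
j = -1/11351 (j = 1/(-11351) = -1/11351 ≈ -8.8098e-5)
(-18434 + j) + g(k - 1*56, 49) = (-18434 - 1/11351) + 49 = -209244335/11351 + 49 = -208688136/11351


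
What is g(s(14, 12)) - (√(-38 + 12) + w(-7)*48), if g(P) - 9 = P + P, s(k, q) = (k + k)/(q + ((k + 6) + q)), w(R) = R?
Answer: 3809/11 - I*√26 ≈ 346.27 - 5.099*I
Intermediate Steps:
s(k, q) = 2*k/(6 + k + 2*q) (s(k, q) = (2*k)/(q + ((6 + k) + q)) = (2*k)/(q + (6 + k + q)) = (2*k)/(6 + k + 2*q) = 2*k/(6 + k + 2*q))
g(P) = 9 + 2*P (g(P) = 9 + (P + P) = 9 + 2*P)
g(s(14, 12)) - (√(-38 + 12) + w(-7)*48) = (9 + 2*(2*14/(6 + 14 + 2*12))) - (√(-38 + 12) - 7*48) = (9 + 2*(2*14/(6 + 14 + 24))) - (√(-26) - 336) = (9 + 2*(2*14/44)) - (I*√26 - 336) = (9 + 2*(2*14*(1/44))) - (-336 + I*√26) = (9 + 2*(7/11)) + (336 - I*√26) = (9 + 14/11) + (336 - I*√26) = 113/11 + (336 - I*√26) = 3809/11 - I*√26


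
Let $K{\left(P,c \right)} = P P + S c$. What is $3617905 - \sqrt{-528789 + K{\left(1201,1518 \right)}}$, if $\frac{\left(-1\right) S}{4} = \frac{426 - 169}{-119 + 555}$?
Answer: $3617905 - \frac{\sqrt{10812100438}}{109} \approx 3.617 \cdot 10^{6}$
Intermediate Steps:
$S = - \frac{257}{109}$ ($S = - 4 \frac{426 - 169}{-119 + 555} = - 4 \cdot \frac{257}{436} = - 4 \cdot 257 \cdot \frac{1}{436} = \left(-4\right) \frac{257}{436} = - \frac{257}{109} \approx -2.3578$)
$K{\left(P,c \right)} = P^{2} - \frac{257 c}{109}$ ($K{\left(P,c \right)} = P P - \frac{257 c}{109} = P^{2} - \frac{257 c}{109}$)
$3617905 - \sqrt{-528789 + K{\left(1201,1518 \right)}} = 3617905 - \sqrt{-528789 + \left(1201^{2} - \frac{390126}{109}\right)} = 3617905 - \sqrt{-528789 + \left(1442401 - \frac{390126}{109}\right)} = 3617905 - \sqrt{-528789 + \frac{156831583}{109}} = 3617905 - \sqrt{\frac{99193582}{109}} = 3617905 - \frac{\sqrt{10812100438}}{109}$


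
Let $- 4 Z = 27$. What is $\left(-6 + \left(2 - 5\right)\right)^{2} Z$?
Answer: $- \frac{2187}{4} \approx -546.75$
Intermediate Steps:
$Z = - \frac{27}{4}$ ($Z = \left(- \frac{1}{4}\right) 27 = - \frac{27}{4} \approx -6.75$)
$\left(-6 + \left(2 - 5\right)\right)^{2} Z = \left(-6 + \left(2 - 5\right)\right)^{2} \left(- \frac{27}{4}\right) = \left(-6 - 3\right)^{2} \left(- \frac{27}{4}\right) = \left(-9\right)^{2} \left(- \frac{27}{4}\right) = 81 \left(- \frac{27}{4}\right) = - \frac{2187}{4}$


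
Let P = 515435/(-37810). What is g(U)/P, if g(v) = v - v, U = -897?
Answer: 0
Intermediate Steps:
g(v) = 0
P = -103087/7562 (P = 515435*(-1/37810) = -103087/7562 ≈ -13.632)
g(U)/P = 0/(-103087/7562) = 0*(-7562/103087) = 0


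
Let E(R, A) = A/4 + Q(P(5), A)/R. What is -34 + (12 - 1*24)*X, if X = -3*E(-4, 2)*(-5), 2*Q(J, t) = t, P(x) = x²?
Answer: -79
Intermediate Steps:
Q(J, t) = t/2
E(R, A) = A/4 + A/(2*R) (E(R, A) = A/4 + (A/2)/R = A*(¼) + A/(2*R) = A/4 + A/(2*R))
X = 15/4 (X = -3*2*(2 - 4)/(4*(-4))*(-5) = -3*2*(-1)*(-2)/(4*4)*(-5) = -3*¼*(-5) = -¾*(-5) = 15/4 ≈ 3.7500)
-34 + (12 - 1*24)*X = -34 + (12 - 1*24)*(15/4) = -34 + (12 - 24)*(15/4) = -34 - 12*15/4 = -34 - 45 = -79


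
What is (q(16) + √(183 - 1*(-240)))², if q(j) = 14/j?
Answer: 27121/64 + 21*√47/4 ≈ 459.76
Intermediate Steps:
(q(16) + √(183 - 1*(-240)))² = (14/16 + √(183 - 1*(-240)))² = (14*(1/16) + √(183 + 240))² = (7/8 + √423)² = (7/8 + 3*√47)²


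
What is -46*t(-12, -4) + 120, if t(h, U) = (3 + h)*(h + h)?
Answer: -9816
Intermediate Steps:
t(h, U) = 2*h*(3 + h) (t(h, U) = (3 + h)*(2*h) = 2*h*(3 + h))
-46*t(-12, -4) + 120 = -92*(-12)*(3 - 12) + 120 = -92*(-12)*(-9) + 120 = -46*216 + 120 = -9936 + 120 = -9816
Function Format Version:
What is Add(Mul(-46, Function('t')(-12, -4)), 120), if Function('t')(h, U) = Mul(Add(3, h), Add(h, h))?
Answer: -9816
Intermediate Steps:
Function('t')(h, U) = Mul(2, h, Add(3, h)) (Function('t')(h, U) = Mul(Add(3, h), Mul(2, h)) = Mul(2, h, Add(3, h)))
Add(Mul(-46, Function('t')(-12, -4)), 120) = Add(Mul(-46, Mul(2, -12, Add(3, -12))), 120) = Add(Mul(-46, Mul(2, -12, -9)), 120) = Add(Mul(-46, 216), 120) = Add(-9936, 120) = -9816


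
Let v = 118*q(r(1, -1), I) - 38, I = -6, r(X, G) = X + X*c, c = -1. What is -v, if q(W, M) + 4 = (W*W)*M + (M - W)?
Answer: 1218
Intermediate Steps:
r(X, G) = 0 (r(X, G) = X + X*(-1) = X - X = 0)
q(W, M) = -4 + M - W + M*W**2 (q(W, M) = -4 + ((W*W)*M + (M - W)) = -4 + (W**2*M + (M - W)) = -4 + (M*W**2 + (M - W)) = -4 + (M - W + M*W**2) = -4 + M - W + M*W**2)
v = -1218 (v = 118*(-4 - 6 - 1*0 - 6*0**2) - 38 = 118*(-4 - 6 + 0 - 6*0) - 38 = 118*(-4 - 6 + 0 + 0) - 38 = 118*(-10) - 38 = -1180 - 38 = -1218)
-v = -1*(-1218) = 1218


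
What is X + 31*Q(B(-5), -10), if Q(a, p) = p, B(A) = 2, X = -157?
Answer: -467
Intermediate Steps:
X + 31*Q(B(-5), -10) = -157 + 31*(-10) = -157 - 310 = -467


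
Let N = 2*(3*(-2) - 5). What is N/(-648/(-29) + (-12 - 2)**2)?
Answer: -319/3166 ≈ -0.10076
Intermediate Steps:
N = -22 (N = 2*(-6 - 5) = 2*(-11) = -22)
N/(-648/(-29) + (-12 - 2)**2) = -22/(-648/(-29) + (-12 - 2)**2) = -22/(-648*(-1)/29 + (-14)**2) = -22/(-12*(-54/29) + 196) = -22/(648/29 + 196) = -22/(6332/29) = (29/6332)*(-22) = -319/3166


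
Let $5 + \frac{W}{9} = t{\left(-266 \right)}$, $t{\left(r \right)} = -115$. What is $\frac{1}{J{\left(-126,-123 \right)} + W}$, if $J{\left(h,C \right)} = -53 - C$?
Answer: $- \frac{1}{1010} \approx -0.0009901$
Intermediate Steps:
$W = -1080$ ($W = -45 + 9 \left(-115\right) = -45 - 1035 = -1080$)
$\frac{1}{J{\left(-126,-123 \right)} + W} = \frac{1}{\left(-53 - -123\right) - 1080} = \frac{1}{\left(-53 + 123\right) - 1080} = \frac{1}{70 - 1080} = \frac{1}{-1010} = - \frac{1}{1010}$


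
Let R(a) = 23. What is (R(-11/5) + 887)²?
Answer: 828100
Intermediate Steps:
(R(-11/5) + 887)² = (23 + 887)² = 910² = 828100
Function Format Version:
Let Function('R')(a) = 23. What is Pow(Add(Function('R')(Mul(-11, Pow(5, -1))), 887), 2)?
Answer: 828100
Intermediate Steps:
Pow(Add(Function('R')(Mul(-11, Pow(5, -1))), 887), 2) = Pow(Add(23, 887), 2) = Pow(910, 2) = 828100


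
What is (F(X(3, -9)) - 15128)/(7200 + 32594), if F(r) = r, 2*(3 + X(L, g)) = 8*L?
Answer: -15119/39794 ≈ -0.37993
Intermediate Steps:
X(L, g) = -3 + 4*L (X(L, g) = -3 + (8*L)/2 = -3 + 4*L)
(F(X(3, -9)) - 15128)/(7200 + 32594) = ((-3 + 4*3) - 15128)/(7200 + 32594) = ((-3 + 12) - 15128)/39794 = (9 - 15128)*(1/39794) = -15119*1/39794 = -15119/39794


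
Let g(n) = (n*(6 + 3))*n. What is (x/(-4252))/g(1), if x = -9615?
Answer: 3205/12756 ≈ 0.25125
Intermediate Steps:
g(n) = 9*n² (g(n) = (n*9)*n = (9*n)*n = 9*n²)
(x/(-4252))/g(1) = (-9615/(-4252))/((9*1²)) = (-9615*(-1/4252))/((9*1)) = (9615/4252)/9 = (9615/4252)*(⅑) = 3205/12756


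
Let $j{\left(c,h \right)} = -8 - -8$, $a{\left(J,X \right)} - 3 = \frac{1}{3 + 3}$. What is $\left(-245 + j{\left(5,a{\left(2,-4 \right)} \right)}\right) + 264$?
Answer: $19$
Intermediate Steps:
$a{\left(J,X \right)} = \frac{19}{6}$ ($a{\left(J,X \right)} = 3 + \frac{1}{3 + 3} = 3 + \frac{1}{6} = \frac{19}{6}$)
$j{\left(c,h \right)} = 0$ ($j{\left(c,h \right)} = -8 + 8 = 0$)
$\left(-245 + j{\left(5,a{\left(2,-4 \right)} \right)}\right) + 264 = \left(-245 + 0\right) + 264 = -245 + 264 = 19$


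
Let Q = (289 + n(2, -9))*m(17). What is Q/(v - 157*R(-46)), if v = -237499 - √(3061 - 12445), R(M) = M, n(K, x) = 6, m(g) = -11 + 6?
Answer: 113219525/17675835371 - 2950*I*√2346/53027506113 ≈ 0.0064053 - 2.6945e-6*I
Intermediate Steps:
m(g) = -5
v = -237499 - 2*I*√2346 (v = -237499 - √(-9384) = -237499 - 2*I*√2346 ≈ -2.375e+5 - 96.871*I)
Q = -1475 (Q = (289 + 6)*(-5) = 295*(-5) = -1475)
Q/(v - 157*R(-46)) = -1475/((-237499 - 2*I*√2346) - 157*(-46)) = -1475/((-237499 - 2*I*√2346) + 7222) = -1475/(-230277 - 2*I*√2346)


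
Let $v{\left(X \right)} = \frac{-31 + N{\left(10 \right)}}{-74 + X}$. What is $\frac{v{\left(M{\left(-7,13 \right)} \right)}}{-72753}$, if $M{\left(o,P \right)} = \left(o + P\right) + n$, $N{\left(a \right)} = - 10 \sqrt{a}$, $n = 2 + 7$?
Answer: $- \frac{31}{4292427} - \frac{10 \sqrt{10}}{4292427} \approx -1.4589 \cdot 10^{-5}$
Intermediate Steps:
$n = 9$
$M{\left(o,P \right)} = 9 + P + o$ ($M{\left(o,P \right)} = \left(o + P\right) + 9 = \left(P + o\right) + 9 = 9 + P + o$)
$v{\left(X \right)} = \frac{-31 - 10 \sqrt{10}}{-74 + X}$
$\frac{v{\left(M{\left(-7,13 \right)} \right)}}{-72753} = \frac{\frac{1}{-74 + \left(9 + 13 - 7\right)} \left(-31 - 10 \sqrt{10}\right)}{-72753} = \frac{-31 - 10 \sqrt{10}}{-74 + 15} \left(- \frac{1}{72753}\right) = \frac{-31 - 10 \sqrt{10}}{-59} \left(- \frac{1}{72753}\right) = - \frac{-31 - 10 \sqrt{10}}{59} \left(- \frac{1}{72753}\right) = \left(\frac{31}{59} + \frac{10 \sqrt{10}}{59}\right) \left(- \frac{1}{72753}\right) = - \frac{31}{4292427} - \frac{10 \sqrt{10}}{4292427}$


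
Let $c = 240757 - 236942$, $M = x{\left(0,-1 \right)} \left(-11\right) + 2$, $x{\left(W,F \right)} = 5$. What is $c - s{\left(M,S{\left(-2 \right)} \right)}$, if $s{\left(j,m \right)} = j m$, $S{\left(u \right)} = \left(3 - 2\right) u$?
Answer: $3709$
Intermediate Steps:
$S{\left(u \right)} = u$ ($S{\left(u \right)} = \left(3 - 2\right) u = 1 u = u$)
$M = -53$ ($M = 5 \left(-11\right) + 2 = -55 + 2 = -53$)
$c = 3815$ ($c = 240757 - 236942 = 3815$)
$c - s{\left(M,S{\left(-2 \right)} \right)} = 3815 - \left(-53\right) \left(-2\right) = 3815 - 106 = 3709$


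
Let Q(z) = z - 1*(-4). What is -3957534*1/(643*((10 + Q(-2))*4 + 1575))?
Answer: -1319178/347863 ≈ -3.7922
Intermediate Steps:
Q(z) = 4 + z (Q(z) = z + 4 = 4 + z)
-3957534*1/(643*((10 + Q(-2))*4 + 1575)) = -3957534*1/(643*((10 + (4 - 2))*4 + 1575)) = -3957534*1/(643*((10 + 2)*4 + 1575)) = -3957534*1/(643*(12*4 + 1575)) = -3957534*1/(643*(48 + 1575)) = -3957534/(643*1623) = -3957534/1043589 = -3957534*1/1043589 = -1319178/347863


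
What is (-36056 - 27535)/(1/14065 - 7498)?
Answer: 298135805/35153123 ≈ 8.4811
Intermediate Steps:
(-36056 - 27535)/(1/14065 - 7498) = -63591/(1/14065 - 7498) = -63591/(-105459369/14065) = -63591*(-14065/105459369) = 298135805/35153123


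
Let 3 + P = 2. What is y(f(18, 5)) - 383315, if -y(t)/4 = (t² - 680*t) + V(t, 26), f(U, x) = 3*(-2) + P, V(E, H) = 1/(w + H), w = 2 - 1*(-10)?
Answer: -7648471/19 ≈ -4.0255e+5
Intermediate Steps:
P = -1 (P = -3 + 2 = -1)
w = 12 (w = 2 + 10 = 12)
V(E, H) = 1/(12 + H)
f(U, x) = -7 (f(U, x) = 3*(-2) - 1 = -6 - 1 = -7)
y(t) = -2/19 - 4*t² + 2720*t (y(t) = -4*((t² - 680*t) + 1/(12 + 26)) = -4*((t² - 680*t) + 1/38) = -4*(1/38 + t² - 680*t) = -2/19 - 4*t² + 2720*t)
y(f(18, 5)) - 383315 = (-2/19 - 4*(-7)² + 2720*(-7)) - 383315 = (-2/19 - 4*49 - 19040) - 383315 = (-2/19 - 196 - 19040) - 383315 = -365486/19 - 383315 = -7648471/19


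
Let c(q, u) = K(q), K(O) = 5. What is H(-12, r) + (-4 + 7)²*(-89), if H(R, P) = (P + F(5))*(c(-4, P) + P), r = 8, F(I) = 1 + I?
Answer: -619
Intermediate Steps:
c(q, u) = 5
H(R, P) = (5 + P)*(6 + P) (H(R, P) = (P + (1 + 5))*(5 + P) = (P + 6)*(5 + P) = (6 + P)*(5 + P) = (5 + P)*(6 + P))
H(-12, r) + (-4 + 7)²*(-89) = (30 + 8² + 11*8) + (-4 + 7)²*(-89) = (30 + 64 + 88) + 3²*(-89) = 182 + 9*(-89) = 182 - 801 = -619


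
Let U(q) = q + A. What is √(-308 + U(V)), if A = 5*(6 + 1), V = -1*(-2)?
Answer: I*√271 ≈ 16.462*I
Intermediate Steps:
V = 2
A = 35 (A = 5*7 = 35)
U(q) = 35 + q (U(q) = q + 35 = 35 + q)
√(-308 + U(V)) = √(-308 + (35 + 2)) = √(-308 + 37) = √(-271) = I*√271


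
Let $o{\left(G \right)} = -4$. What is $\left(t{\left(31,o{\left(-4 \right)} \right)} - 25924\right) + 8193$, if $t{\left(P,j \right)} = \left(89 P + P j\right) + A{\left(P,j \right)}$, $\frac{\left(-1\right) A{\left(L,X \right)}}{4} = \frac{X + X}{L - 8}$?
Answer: $- \frac{347176}{23} \approx -15095.0$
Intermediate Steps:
$A{\left(L,X \right)} = - \frac{8 X}{-8 + L}$ ($A{\left(L,X \right)} = - 4 \frac{X + X}{L - 8} = - 4 \frac{2 X}{-8 + L} = - \frac{8 X}{-8 + L}$)
$t{\left(P,j \right)} = 89 P + P j - \frac{8 j}{-8 + P}$ ($t{\left(P,j \right)} = \left(89 P + P j\right) - \frac{8 j}{-8 + P} = 89 P + P j - \frac{8 j}{-8 + P}$)
$\left(t{\left(31,o{\left(-4 \right)} \right)} - 25924\right) + 8193 = \left(\frac{\left(-8\right) \left(-4\right) + 31 \left(-8 + 31\right) \left(89 - 4\right)}{-8 + 31} - 25924\right) + 8193 = \left(\frac{32 + 31 \cdot 23 \cdot 85}{23} - 25924\right) + 8193 = \left(\frac{32 + 60605}{23} - 25924\right) + 8193 = \left(\frac{1}{23} \cdot 60637 - 25924\right) + 8193 = \left(\frac{60637}{23} - 25924\right) + 8193 = - \frac{535615}{23} + 8193 = - \frac{347176}{23}$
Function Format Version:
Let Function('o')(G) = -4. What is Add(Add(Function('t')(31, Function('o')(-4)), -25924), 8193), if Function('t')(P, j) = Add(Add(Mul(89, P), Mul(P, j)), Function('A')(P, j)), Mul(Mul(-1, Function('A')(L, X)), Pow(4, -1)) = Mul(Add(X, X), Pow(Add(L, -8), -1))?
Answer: Rational(-347176, 23) ≈ -15095.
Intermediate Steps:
Function('A')(L, X) = Mul(-8, X, Pow(Add(-8, L), -1)) (Function('A')(L, X) = Mul(-4, Mul(Add(X, X), Pow(Add(L, -8), -1))) = Mul(-4, Mul(Mul(2, X), Pow(Add(-8, L), -1))) = Mul(-4, Mul(2, X, Pow(Add(-8, L), -1))) = Mul(-8, X, Pow(Add(-8, L), -1)))
Function('t')(P, j) = Add(Mul(89, P), Mul(P, j), Mul(-8, j, Pow(Add(-8, P), -1))) (Function('t')(P, j) = Add(Add(Mul(89, P), Mul(P, j)), Mul(-8, j, Pow(Add(-8, P), -1))) = Add(Mul(89, P), Mul(P, j), Mul(-8, j, Pow(Add(-8, P), -1))))
Add(Add(Function('t')(31, Function('o')(-4)), -25924), 8193) = Add(Add(Mul(Pow(Add(-8, 31), -1), Add(Mul(-8, -4), Mul(31, Add(-8, 31), Add(89, -4)))), -25924), 8193) = Add(Add(Mul(Pow(23, -1), Add(32, Mul(31, 23, 85))), -25924), 8193) = Add(Add(Mul(Rational(1, 23), Add(32, 60605)), -25924), 8193) = Add(Add(Mul(Rational(1, 23), 60637), -25924), 8193) = Add(Add(Rational(60637, 23), -25924), 8193) = Add(Rational(-535615, 23), 8193) = Rational(-347176, 23)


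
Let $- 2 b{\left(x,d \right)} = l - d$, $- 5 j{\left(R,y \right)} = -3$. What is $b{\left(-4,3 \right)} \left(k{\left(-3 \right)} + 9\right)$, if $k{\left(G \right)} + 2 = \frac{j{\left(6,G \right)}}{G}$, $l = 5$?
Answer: $- \frac{34}{5} \approx -6.8$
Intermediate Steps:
$j{\left(R,y \right)} = \frac{3}{5}$ ($j{\left(R,y \right)} = \left(- \frac{1}{5}\right) \left(-3\right) = \frac{3}{5}$)
$b{\left(x,d \right)} = - \frac{5}{2} + \frac{d}{2}$ ($b{\left(x,d \right)} = - \frac{5 - d}{2} = - \frac{5}{2} + \frac{d}{2}$)
$k{\left(G \right)} = -2 + \frac{3}{5 G}$
$b{\left(-4,3 \right)} \left(k{\left(-3 \right)} + 9\right) = \left(- \frac{5}{2} + \frac{1}{2} \cdot 3\right) \left(\left(-2 + \frac{3}{5 \left(-3\right)}\right) + 9\right) = \left(- \frac{5}{2} + \frac{3}{2}\right) \left(\left(-2 + \frac{3}{5} \left(- \frac{1}{3}\right)\right) + 9\right) = - (\left(-2 - \frac{1}{5}\right) + 9) = - (- \frac{11}{5} + 9) = \left(-1\right) \frac{34}{5} = - \frac{34}{5}$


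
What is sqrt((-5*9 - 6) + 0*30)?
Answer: I*sqrt(51) ≈ 7.1414*I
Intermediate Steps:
sqrt((-5*9 - 6) + 0*30) = sqrt((-45 - 6) + 0) = sqrt(-51 + 0) = sqrt(-51) = I*sqrt(51)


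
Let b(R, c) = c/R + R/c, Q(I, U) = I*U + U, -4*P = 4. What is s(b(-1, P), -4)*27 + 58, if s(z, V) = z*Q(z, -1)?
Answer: -104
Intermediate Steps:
P = -1 (P = -¼*4 = -1)
Q(I, U) = U + I*U
b(R, c) = R/c + c/R
s(z, V) = z*(-1 - z) (s(z, V) = z*(-(1 + z)) = z*(-1 - z))
s(b(-1, P), -4)*27 + 58 = -(-1/(-1) - 1/(-1))*(1 + (-1/(-1) - 1/(-1)))*27 + 58 = -(-1*(-1) - 1*(-1))*(1 + (-1*(-1) - 1*(-1)))*27 + 58 = -(1 + 1)*(1 + (1 + 1))*27 + 58 = -1*2*(1 + 2)*27 + 58 = -1*2*3*27 + 58 = -6*27 + 58 = -162 + 58 = -104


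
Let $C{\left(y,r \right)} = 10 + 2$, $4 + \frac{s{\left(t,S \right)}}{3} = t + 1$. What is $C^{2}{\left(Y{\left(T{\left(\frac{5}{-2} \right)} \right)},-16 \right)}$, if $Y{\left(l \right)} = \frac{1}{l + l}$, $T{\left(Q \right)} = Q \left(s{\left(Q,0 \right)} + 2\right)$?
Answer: $144$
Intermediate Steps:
$s{\left(t,S \right)} = -9 + 3 t$ ($s{\left(t,S \right)} = -12 + 3 \left(t + 1\right) = -12 + 3 \left(1 + t\right) = -12 + \left(3 + 3 t\right) = -9 + 3 t$)
$T{\left(Q \right)} = Q \left(-7 + 3 Q\right)$ ($T{\left(Q \right)} = Q \left(\left(-9 + 3 Q\right) + 2\right) = Q \left(-7 + 3 Q\right)$)
$Y{\left(l \right)} = \frac{1}{2 l}$
$C{\left(y,r \right)} = 12$
$C^{2}{\left(Y{\left(T{\left(\frac{5}{-2} \right)} \right)},-16 \right)} = 12^{2} = 144$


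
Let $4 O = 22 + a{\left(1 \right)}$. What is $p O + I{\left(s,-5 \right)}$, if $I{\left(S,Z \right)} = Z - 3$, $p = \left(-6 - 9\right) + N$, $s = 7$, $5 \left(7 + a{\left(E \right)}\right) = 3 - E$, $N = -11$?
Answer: $- \frac{1081}{10} \approx -108.1$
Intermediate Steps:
$a{\left(E \right)} = - \frac{32}{5} - \frac{E}{5}$ ($a{\left(E \right)} = -7 + \frac{3 - E}{5} = -7 - \left(- \frac{3}{5} + \frac{E}{5}\right) = - \frac{32}{5} - \frac{E}{5}$)
$O = \frac{77}{20}$ ($O = \frac{22 - \frac{33}{5}}{4} = \frac{1}{4} \cdot \frac{77}{5} = \frac{77}{20} \approx 3.85$)
$p = -26$ ($p = \left(-6 - 9\right) - 11 = -15 - 11 = -26$)
$I{\left(S,Z \right)} = -3 + Z$ ($I{\left(S,Z \right)} = Z - 3 = -3 + Z$)
$p O + I{\left(s,-5 \right)} = \left(-26\right) \frac{77}{20} - 8 = - \frac{1001}{10} - 8 = - \frac{1081}{10}$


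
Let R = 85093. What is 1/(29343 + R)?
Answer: 1/114436 ≈ 8.7385e-6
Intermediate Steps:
1/(29343 + R) = 1/(29343 + 85093) = 1/114436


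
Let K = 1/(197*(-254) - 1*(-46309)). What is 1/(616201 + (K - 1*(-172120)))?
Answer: 3729/2939649008 ≈ 1.2685e-6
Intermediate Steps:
K = -1/3729 (K = 1/(-50038 + 46309) = 1/(-3729) = -1/3729 ≈ -0.00026817)
1/(616201 + (K - 1*(-172120))) = 1/(616201 + (-1/3729 - 1*(-172120))) = 1/(616201 + (-1/3729 + 172120)) = 1/(616201 + 641835479/3729) = 1/(2939649008/3729) = 3729/2939649008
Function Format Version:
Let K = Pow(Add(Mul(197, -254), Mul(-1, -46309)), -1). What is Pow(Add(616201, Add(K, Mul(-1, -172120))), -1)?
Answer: Rational(3729, 2939649008) ≈ 1.2685e-6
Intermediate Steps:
K = Rational(-1, 3729) (K = Pow(Add(-50038, 46309), -1) = Pow(-3729, -1) = Rational(-1, 3729) ≈ -0.00026817)
Pow(Add(616201, Add(K, Mul(-1, -172120))), -1) = Pow(Add(616201, Add(Rational(-1, 3729), Mul(-1, -172120))), -1) = Pow(Add(616201, Add(Rational(-1, 3729), 172120)), -1) = Pow(Add(616201, Rational(641835479, 3729)), -1) = Pow(Rational(2939649008, 3729), -1) = Rational(3729, 2939649008)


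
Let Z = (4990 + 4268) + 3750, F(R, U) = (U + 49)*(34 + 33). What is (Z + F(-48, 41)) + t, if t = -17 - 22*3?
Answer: 18955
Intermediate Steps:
F(R, U) = 3283 + 67*U (F(R, U) = (49 + U)*67 = 3283 + 67*U)
t = -83 (t = -17 - 66 = -83)
Z = 13008 (Z = 9258 + 3750 = 13008)
(Z + F(-48, 41)) + t = (13008 + (3283 + 67*41)) - 83 = (13008 + (3283 + 2747)) - 83 = (13008 + 6030) - 83 = 19038 - 83 = 18955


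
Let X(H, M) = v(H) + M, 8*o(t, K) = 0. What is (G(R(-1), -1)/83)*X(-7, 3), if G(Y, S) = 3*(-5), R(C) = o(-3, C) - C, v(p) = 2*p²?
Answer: -1515/83 ≈ -18.253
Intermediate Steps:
o(t, K) = 0 (o(t, K) = (⅛)*0 = 0)
R(C) = -C (R(C) = 0 - C = -C)
X(H, M) = M + 2*H² (X(H, M) = 2*H² + M = M + 2*H²)
G(Y, S) = -15
(G(R(-1), -1)/83)*X(-7, 3) = (-15/83)*(3 + 2*(-7)²) = ((1/83)*(-15))*(3 + 2*49) = -15*(3 + 98)/83 = -15/83*101 = -1515/83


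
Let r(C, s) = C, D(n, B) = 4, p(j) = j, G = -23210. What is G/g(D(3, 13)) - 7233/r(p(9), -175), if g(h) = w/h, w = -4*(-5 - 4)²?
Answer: -41887/81 ≈ -517.12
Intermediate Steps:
w = -324 (w = -4*(-9)² = -4*81 = -324)
g(h) = -324/h
G/g(D(3, 13)) - 7233/r(p(9), -175) = -23210/((-324/4)) - 7233/9 = -23210/((-324*¼)) - 7233*⅑ = -23210/(-81) - 2411/3 = -23210*(-1/81) - 2411/3 = 23210/81 - 2411/3 = -41887/81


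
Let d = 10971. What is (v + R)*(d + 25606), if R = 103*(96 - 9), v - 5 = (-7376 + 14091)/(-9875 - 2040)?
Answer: 781454254395/2383 ≈ 3.2793e+8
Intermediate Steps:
v = 10572/2383 (v = 5 + (-7376 + 14091)/(-9875 - 2040) = 5 + 6715/(-11915) = 5 + 6715*(-1/11915) = 5 - 1343/2383 = 10572/2383 ≈ 4.4364)
R = 8961 (R = 103*87 = 8961)
(v + R)*(d + 25606) = (10572/2383 + 8961)*(10971 + 25606) = (21364635/2383)*36577 = 781454254395/2383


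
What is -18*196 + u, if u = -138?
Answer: -3666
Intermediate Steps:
-18*196 + u = -18*196 - 138 = -3528 - 138 = -3666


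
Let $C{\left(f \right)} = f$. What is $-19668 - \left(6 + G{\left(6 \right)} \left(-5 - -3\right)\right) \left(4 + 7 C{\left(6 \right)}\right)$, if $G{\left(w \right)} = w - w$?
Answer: $-19944$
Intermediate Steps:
$G{\left(w \right)} = 0$
$-19668 - \left(6 + G{\left(6 \right)} \left(-5 - -3\right)\right) \left(4 + 7 C{\left(6 \right)}\right) = -19668 - \left(6 + 0 \left(-5 - -3\right)\right) \left(4 + 7 \cdot 6\right) = -19668 - \left(6 + 0 \left(-5 + 3\right)\right) \left(4 + 42\right) = -19668 - \left(6 + 0 \left(-2\right)\right) 46 = -19668 - \left(6 + 0\right) 46 = -19668 - 6 \cdot 46 = -19668 - 276 = -19944$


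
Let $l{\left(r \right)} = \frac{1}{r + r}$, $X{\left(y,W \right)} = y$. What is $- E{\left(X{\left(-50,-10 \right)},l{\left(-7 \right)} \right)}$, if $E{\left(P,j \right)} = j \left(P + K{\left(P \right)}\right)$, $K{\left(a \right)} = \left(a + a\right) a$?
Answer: $\frac{2475}{7} \approx 353.57$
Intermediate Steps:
$K{\left(a \right)} = 2 a^{2}$ ($K{\left(a \right)} = 2 a a = 2 a^{2}$)
$l{\left(r \right)} = \frac{1}{2 r}$
$E{\left(P,j \right)} = j \left(P + 2 P^{2}\right)$
$- E{\left(X{\left(-50,-10 \right)},l{\left(-7 \right)} \right)} = - \left(-50\right) \frac{1}{2 \left(-7\right)} \left(1 + 2 \left(-50\right)\right) = - \left(-50\right) \frac{1}{2} \left(- \frac{1}{7}\right) \left(1 - 100\right) = - \frac{\left(-50\right) \left(-1\right) \left(-99\right)}{14} = \left(-1\right) \left(- \frac{2475}{7}\right) = \frac{2475}{7}$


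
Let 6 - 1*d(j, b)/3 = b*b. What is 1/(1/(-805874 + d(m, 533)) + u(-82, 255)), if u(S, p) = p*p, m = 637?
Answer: 1658123/107819448074 ≈ 1.5379e-5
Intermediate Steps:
d(j, b) = 18 - 3*b**2 (d(j, b) = 18 - 3*b*b = 18 - 3*b**2)
u(S, p) = p**2
1/(1/(-805874 + d(m, 533)) + u(-82, 255)) = 1/(1/(-805874 + (18 - 3*533**2)) + 255**2) = 1/(1/(-805874 + (18 - 3*284089)) + 65025) = 1/(1/(-805874 + (18 - 852267)) + 65025) = 1/(1/(-805874 - 852249) + 65025) = 1/(1/(-1658123) + 65025) = 1/(-1/1658123 + 65025) = 1/(107819448074/1658123) = 1658123/107819448074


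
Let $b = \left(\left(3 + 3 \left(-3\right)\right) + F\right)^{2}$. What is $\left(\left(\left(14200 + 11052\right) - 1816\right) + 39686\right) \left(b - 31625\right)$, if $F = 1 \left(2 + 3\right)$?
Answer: $-1996170128$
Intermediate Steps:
$F = 5$ ($F = 1 \cdot 5 = 5$)
$b = 1$ ($b = \left(\left(3 + 3 \left(-3\right)\right) + 5\right)^{2} = \left(\left(3 - 9\right) + 5\right)^{2} = \left(-6 + 5\right)^{2} = \left(-1\right)^{2} = 1$)
$\left(\left(\left(14200 + 11052\right) - 1816\right) + 39686\right) \left(b - 31625\right) = \left(\left(\left(14200 + 11052\right) - 1816\right) + 39686\right) \left(1 - 31625\right) = \left(\left(25252 - 1816\right) + 39686\right) \left(-31624\right) = \left(23436 + 39686\right) \left(-31624\right) = 63122 \left(-31624\right) = -1996170128$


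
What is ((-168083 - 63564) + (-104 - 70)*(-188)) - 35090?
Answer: -234025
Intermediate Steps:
((-168083 - 63564) + (-104 - 70)*(-188)) - 35090 = (-231647 - 174*(-188)) - 35090 = (-231647 + 32712) - 35090 = -198935 - 35090 = -234025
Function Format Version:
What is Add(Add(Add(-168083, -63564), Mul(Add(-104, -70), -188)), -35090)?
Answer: -234025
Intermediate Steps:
Add(Add(Add(-168083, -63564), Mul(Add(-104, -70), -188)), -35090) = Add(Add(-231647, Mul(-174, -188)), -35090) = Add(Add(-231647, 32712), -35090) = Add(-198935, -35090) = -234025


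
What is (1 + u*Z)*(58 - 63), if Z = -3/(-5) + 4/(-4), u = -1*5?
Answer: -15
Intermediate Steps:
u = -5
Z = -⅖ (Z = -3*(-⅕) + 4*(-¼) = ⅗ - 1 = -⅖ ≈ -0.40000)
(1 + u*Z)*(58 - 63) = (1 - 5*(-⅖))*(58 - 63) = (1 + 2)*(-5) = 3*(-5) = -15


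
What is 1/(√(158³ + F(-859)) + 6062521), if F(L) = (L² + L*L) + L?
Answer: 6062521/36754155456226 - 3*√602135/36754155456226 ≈ 1.6488e-7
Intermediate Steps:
F(L) = L + 2*L² (F(L) = (L² + L²) + L = 2*L² + L = L + 2*L²)
1/(√(158³ + F(-859)) + 6062521) = 1/(√(158³ - 859*(1 + 2*(-859))) + 6062521) = 1/(√(3944312 - 859*(1 - 1718)) + 6062521) = 1/(√(3944312 - 859*(-1717)) + 6062521) = 1/(√(3944312 + 1474903) + 6062521) = 1/(√5419215 + 6062521) = 1/(3*√602135 + 6062521) = 1/(6062521 + 3*√602135)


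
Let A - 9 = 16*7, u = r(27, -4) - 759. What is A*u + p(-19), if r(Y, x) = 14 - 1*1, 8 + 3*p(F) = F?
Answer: -90275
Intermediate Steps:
p(F) = -8/3 + F/3
r(Y, x) = 13 (r(Y, x) = 14 - 1 = 13)
u = -746 (u = 13 - 759 = -746)
A = 121 (A = 9 + 16*7 = 9 + 112 = 121)
A*u + p(-19) = 121*(-746) + (-8/3 + (⅓)*(-19)) = -90266 + (-8/3 - 19/3) = -90266 - 9 = -90275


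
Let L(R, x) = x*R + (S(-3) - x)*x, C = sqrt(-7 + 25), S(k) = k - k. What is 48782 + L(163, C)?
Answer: 48764 + 489*sqrt(2) ≈ 49456.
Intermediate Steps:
S(k) = 0
C = 3*sqrt(2) (C = sqrt(18) = 3*sqrt(2) ≈ 4.2426)
L(R, x) = -x**2 + R*x (L(R, x) = x*R + (0 - x)*x = R*x + (-x)*x = R*x - x**2 = -x**2 + R*x)
48782 + L(163, C) = 48782 + (3*sqrt(2))*(163 - 3*sqrt(2)) = 48782 + 3*sqrt(2)*(163 - 3*sqrt(2))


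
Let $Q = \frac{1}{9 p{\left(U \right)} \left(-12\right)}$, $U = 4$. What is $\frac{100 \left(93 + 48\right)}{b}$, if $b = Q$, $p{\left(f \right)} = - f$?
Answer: $6091200$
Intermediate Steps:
$Q = \frac{1}{432}$ ($Q = \frac{1}{9 \left(\left(-1\right) 4\right) \left(-12\right)} = \frac{1}{9 \left(-4\right) \left(-12\right)} = \frac{1}{\left(-36\right) \left(-12\right)} = \frac{1}{432} \approx 0.0023148$)
$b = \frac{1}{432} \approx 0.0023148$
$\frac{100 \left(93 + 48\right)}{b} = 100 \left(93 + 48\right) \frac{1}{\frac{1}{432}} = 100 \cdot 141 \cdot 432 = 14100 \cdot 432 = 6091200$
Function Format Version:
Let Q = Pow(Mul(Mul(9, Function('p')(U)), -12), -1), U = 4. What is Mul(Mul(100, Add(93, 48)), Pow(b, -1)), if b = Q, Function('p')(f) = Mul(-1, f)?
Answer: 6091200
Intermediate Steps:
Q = Rational(1, 432) (Q = Pow(Mul(Mul(9, Mul(-1, 4)), -12), -1) = Pow(Mul(Mul(9, -4), -12), -1) = Pow(Mul(-36, -12), -1) = Pow(432, -1) = Rational(1, 432) ≈ 0.0023148)
b = Rational(1, 432) ≈ 0.0023148
Mul(Mul(100, Add(93, 48)), Pow(b, -1)) = Mul(Mul(100, Add(93, 48)), Pow(Rational(1, 432), -1)) = Mul(Mul(100, 141), 432) = Mul(14100, 432) = 6091200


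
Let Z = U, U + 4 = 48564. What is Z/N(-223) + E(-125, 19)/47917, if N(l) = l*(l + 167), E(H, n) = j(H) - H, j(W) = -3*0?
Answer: 291051315/74798437 ≈ 3.8911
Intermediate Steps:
U = 48560 (U = -4 + 48564 = 48560)
j(W) = 0
E(H, n) = -H (E(H, n) = 0 - H = -H)
Z = 48560
N(l) = l*(167 + l)
Z/N(-223) + E(-125, 19)/47917 = 48560/((-223*(167 - 223))) - 1*(-125)/47917 = 48560/((-223*(-56))) + 125*(1/47917) = 48560/12488 + 125/47917 = 48560*(1/12488) + 125/47917 = 6070/1561 + 125/47917 = 291051315/74798437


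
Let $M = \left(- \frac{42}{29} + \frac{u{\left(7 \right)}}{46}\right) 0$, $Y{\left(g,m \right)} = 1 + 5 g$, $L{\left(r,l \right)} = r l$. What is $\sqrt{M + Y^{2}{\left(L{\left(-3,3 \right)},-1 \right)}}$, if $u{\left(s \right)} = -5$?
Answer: $44$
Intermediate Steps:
$L{\left(r,l \right)} = l r$
$M = 0$ ($M = \left(- \frac{42}{29} - \frac{5}{46}\right) 0 = \left(- \frac{2077}{1334}\right) 0 = 0$)
$\sqrt{M + Y^{2}{\left(L{\left(-3,3 \right)},-1 \right)}} = \sqrt{0 + \left(1 + 5 \cdot 3 \left(-3\right)\right)^{2}} = \sqrt{0 + \left(1 + 5 \left(-9\right)\right)^{2}} = \sqrt{0 + \left(1 - 45\right)^{2}} = \sqrt{0 + \left(-44\right)^{2}} = \sqrt{0 + 1936} = \sqrt{1936} = 44$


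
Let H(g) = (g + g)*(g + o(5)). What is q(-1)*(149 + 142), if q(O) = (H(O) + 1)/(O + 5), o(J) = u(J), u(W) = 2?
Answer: -291/4 ≈ -72.750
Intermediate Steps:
o(J) = 2
H(g) = 2*g*(2 + g) (H(g) = (g + g)*(g + 2) = (2*g)*(2 + g) = 2*g*(2 + g))
q(O) = (1 + 2*O*(2 + O))/(5 + O) (q(O) = (2*O*(2 + O) + 1)/(O + 5) = (1 + 2*O*(2 + O))/(5 + O))
q(-1)*(149 + 142) = ((1 + 2*(-1)*(2 - 1))/(5 - 1))*(149 + 142) = ((1 + 2*(-1)*1)/4)*291 = ((1 - 2)/4)*291 = ((1/4)*(-1))*291 = -1/4*291 = -291/4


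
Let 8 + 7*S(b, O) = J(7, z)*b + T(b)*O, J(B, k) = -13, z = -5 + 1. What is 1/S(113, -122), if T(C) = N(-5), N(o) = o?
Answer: -7/867 ≈ -0.0080738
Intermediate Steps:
T(C) = -5
z = -4
S(b, O) = -8/7 - 13*b/7 - 5*O/7 (S(b, O) = -8/7 + (-13*b - 5*O)/7 = -8/7 + (-13*b/7 - 5*O/7) = -8/7 - 13*b/7 - 5*O/7)
1/S(113, -122) = 1/(-8/7 - 13/7*113 - 5/7*(-122)) = 1/(-8/7 - 1469/7 + 610/7) = 1/(-867/7) = -7/867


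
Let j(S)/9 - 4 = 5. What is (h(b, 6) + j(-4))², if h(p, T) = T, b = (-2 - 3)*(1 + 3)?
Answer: 7569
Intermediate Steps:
b = -20 (b = -5*4 = -20)
j(S) = 81 (j(S) = 36 + 9*5 = 36 + 45 = 81)
(h(b, 6) + j(-4))² = (6 + 81)² = 87² = 7569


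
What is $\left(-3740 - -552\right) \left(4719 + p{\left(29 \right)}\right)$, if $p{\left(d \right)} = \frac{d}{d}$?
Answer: $-15047360$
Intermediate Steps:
$p{\left(d \right)} = 1$
$\left(-3740 - -552\right) \left(4719 + p{\left(29 \right)}\right) = \left(-3740 - -552\right) \left(4719 + 1\right) = \left(-3740 + 552\right) 4720 = \left(-3188\right) 4720 = -15047360$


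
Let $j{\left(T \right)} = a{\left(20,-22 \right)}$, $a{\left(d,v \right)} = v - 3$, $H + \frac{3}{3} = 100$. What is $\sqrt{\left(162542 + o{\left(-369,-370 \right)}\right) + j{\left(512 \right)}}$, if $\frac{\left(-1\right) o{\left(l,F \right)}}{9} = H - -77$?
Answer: $\sqrt{160933} \approx 401.16$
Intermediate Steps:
$H = 99$ ($H = -1 + 100 = 99$)
$a{\left(d,v \right)} = -3 + v$
$j{\left(T \right)} = -25$ ($j{\left(T \right)} = -3 - 22 = -25$)
$o{\left(l,F \right)} = -1584$ ($o{\left(l,F \right)} = - 9 \left(99 - -77\right) = - 9 \left(99 + 77\right) = \left(-9\right) 176 = -1584$)
$\sqrt{\left(162542 + o{\left(-369,-370 \right)}\right) + j{\left(512 \right)}} = \sqrt{\left(162542 - 1584\right) - 25} = \sqrt{160958 - 25} = \sqrt{160933}$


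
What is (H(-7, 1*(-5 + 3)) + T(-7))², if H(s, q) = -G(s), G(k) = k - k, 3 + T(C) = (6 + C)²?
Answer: 4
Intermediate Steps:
T(C) = -3 + (6 + C)²
G(k) = 0
H(s, q) = 0 (H(s, q) = -1*0 = 0)
(H(-7, 1*(-5 + 3)) + T(-7))² = (0 + (-3 + (6 - 7)²))² = (0 + (-3 + (-1)²))² = (0 + (-3 + 1))² = (0 - 2)² = (-2)² = 4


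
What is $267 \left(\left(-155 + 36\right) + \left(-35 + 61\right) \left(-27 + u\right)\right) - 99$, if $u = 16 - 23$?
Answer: $-267900$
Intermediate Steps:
$u = -7$ ($u = 16 - 23 = -7$)
$267 \left(\left(-155 + 36\right) + \left(-35 + 61\right) \left(-27 + u\right)\right) - 99 = 267 \left(\left(-155 + 36\right) + \left(-35 + 61\right) \left(-27 - 7\right)\right) - 99 = 267 \left(-119 + 26 \left(-34\right)\right) - 99 = 267 \left(-119 - 884\right) - 99 = 267 \left(-1003\right) - 99 = -267801 - 99 = -267900$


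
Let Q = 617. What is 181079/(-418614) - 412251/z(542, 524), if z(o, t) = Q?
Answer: -172685765857/258284838 ≈ -668.59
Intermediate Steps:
z(o, t) = 617
181079/(-418614) - 412251/z(542, 524) = 181079/(-418614) - 412251/617 = 181079*(-1/418614) - 412251*1/617 = -181079/418614 - 412251/617 = -172685765857/258284838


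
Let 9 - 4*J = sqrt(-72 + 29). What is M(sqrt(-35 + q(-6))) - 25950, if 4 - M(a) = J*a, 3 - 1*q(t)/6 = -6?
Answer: -25946 - sqrt(19)*(9 - I*sqrt(43))/4 ≈ -25956.0 + 7.1458*I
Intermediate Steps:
q(t) = 54 (q(t) = 18 - 6*(-6) = 18 + 36 = 54)
J = 9/4 - I*sqrt(43)/4 (J = 9/4 - sqrt(-72 + 29)/4 = 9/4 - I*sqrt(43)/4 ≈ 2.25 - 1.6394*I)
M(a) = 4 - a*(9/4 - I*sqrt(43)/4) (M(a) = 4 - (9/4 - I*sqrt(43)/4)*a = 4 - a*(9/4 - I*sqrt(43)/4))
M(sqrt(-35 + q(-6))) - 25950 = (4 - sqrt(-35 + 54)*(9 - I*sqrt(43))/4) - 25950 = (4 - sqrt(19)*(9 - I*sqrt(43))/4) - 25950 = -25946 - sqrt(19)*(9 - I*sqrt(43))/4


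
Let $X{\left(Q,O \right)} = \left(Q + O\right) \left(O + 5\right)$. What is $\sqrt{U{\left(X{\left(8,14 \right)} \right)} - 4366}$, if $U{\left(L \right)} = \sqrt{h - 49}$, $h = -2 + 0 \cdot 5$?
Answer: $\sqrt{-4366 + i \sqrt{51}} \approx 0.054 + 66.076 i$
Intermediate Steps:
$h = -2$ ($h = -2 + 0 = -2$)
$X{\left(Q,O \right)} = \left(5 + O\right) \left(O + Q\right)$ ($X{\left(Q,O \right)} = \left(O + Q\right) \left(5 + O\right) = \left(5 + O\right) \left(O + Q\right)$)
$U{\left(L \right)} = i \sqrt{51}$ ($U{\left(L \right)} = \sqrt{-2 - 49} = \sqrt{-51} = i \sqrt{51}$)
$\sqrt{U{\left(X{\left(8,14 \right)} \right)} - 4366} = \sqrt{i \sqrt{51} - 4366} = \sqrt{-4366 + i \sqrt{51}}$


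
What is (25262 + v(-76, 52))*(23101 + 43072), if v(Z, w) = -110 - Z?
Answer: 1669412444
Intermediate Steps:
(25262 + v(-76, 52))*(23101 + 43072) = (25262 + (-110 - 1*(-76)))*(23101 + 43072) = (25262 + (-110 + 76))*66173 = (25262 - 34)*66173 = 25228*66173 = 1669412444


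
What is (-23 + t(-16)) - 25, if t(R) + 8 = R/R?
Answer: -55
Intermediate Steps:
t(R) = -7 (t(R) = -8 + R/R = -8 + 1 = -7)
(-23 + t(-16)) - 25 = (-23 - 7) - 25 = -30 - 25 = -55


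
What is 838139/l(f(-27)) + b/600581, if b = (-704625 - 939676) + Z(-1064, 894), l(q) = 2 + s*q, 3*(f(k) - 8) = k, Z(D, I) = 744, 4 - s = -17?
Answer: -503401586342/11411039 ≈ -44115.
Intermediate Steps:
s = 21 (s = 4 - 1*(-17) = 4 + 17 = 21)
f(k) = 8 + k/3
l(q) = 2 + 21*q
b = -1643557 (b = (-704625 - 939676) + 744 = -1644301 + 744 = -1643557)
838139/l(f(-27)) + b/600581 = 838139/(2 + 21*(8 + (⅓)*(-27))) - 1643557/600581 = 838139/(2 + 21*(8 - 9)) - 1643557*1/600581 = 838139/(2 + 21*(-1)) - 1643557/600581 = 838139/(2 - 21) - 1643557/600581 = 838139/(-19) - 1643557/600581 = 838139*(-1/19) - 1643557/600581 = -838139/19 - 1643557/600581 = -503401586342/11411039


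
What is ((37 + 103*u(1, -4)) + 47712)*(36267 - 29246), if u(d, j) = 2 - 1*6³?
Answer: 180488847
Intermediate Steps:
u(d, j) = -214 (u(d, j) = 2 - 1*216 = 2 - 216 = -214)
((37 + 103*u(1, -4)) + 47712)*(36267 - 29246) = ((37 + 103*(-214)) + 47712)*(36267 - 29246) = ((37 - 22042) + 47712)*7021 = (-22005 + 47712)*7021 = 25707*7021 = 180488847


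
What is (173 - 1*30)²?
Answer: 20449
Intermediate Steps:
(173 - 1*30)² = (173 - 30)² = 143² = 20449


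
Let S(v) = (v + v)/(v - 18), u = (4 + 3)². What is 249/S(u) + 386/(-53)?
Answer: 371279/5194 ≈ 71.482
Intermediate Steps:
u = 49 (u = 7² = 49)
S(v) = 2*v/(-18 + v) (S(v) = (2*v)/(-18 + v) = 2*v/(-18 + v))
249/S(u) + 386/(-53) = 249/((2*49/(-18 + 49))) + 386/(-53) = 249/((2*49/31)) + 386*(-1/53) = 249/((2*49*(1/31))) - 386/53 = 249/(98/31) - 386/53 = 249*(31/98) - 386/53 = 7719/98 - 386/53 = 371279/5194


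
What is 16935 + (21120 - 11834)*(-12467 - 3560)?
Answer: -148809787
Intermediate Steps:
16935 + (21120 - 11834)*(-12467 - 3560) = 16935 + 9286*(-16027) = 16935 - 148826722 = -148809787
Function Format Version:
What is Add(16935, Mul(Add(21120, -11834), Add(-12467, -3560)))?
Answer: -148809787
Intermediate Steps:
Add(16935, Mul(Add(21120, -11834), Add(-12467, -3560))) = Add(16935, Mul(9286, -16027)) = Add(16935, -148826722) = -148809787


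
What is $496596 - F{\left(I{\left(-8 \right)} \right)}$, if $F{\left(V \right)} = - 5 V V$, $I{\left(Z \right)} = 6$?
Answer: $496776$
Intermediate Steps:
$F{\left(V \right)} = - 5 V^{2}$
$496596 - F{\left(I{\left(-8 \right)} \right)} = 496596 - - 5 \cdot 6^{2} = 496596 - \left(-5\right) 36 = 496596 - -180 = 496596 + 180 = 496776$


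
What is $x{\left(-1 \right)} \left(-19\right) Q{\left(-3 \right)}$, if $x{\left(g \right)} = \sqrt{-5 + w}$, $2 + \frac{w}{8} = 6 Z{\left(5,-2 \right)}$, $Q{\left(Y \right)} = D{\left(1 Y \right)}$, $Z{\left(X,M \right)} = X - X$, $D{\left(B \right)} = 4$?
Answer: $- 76 i \sqrt{21} \approx - 348.28 i$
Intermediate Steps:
$Z{\left(X,M \right)} = 0$
$Q{\left(Y \right)} = 4$
$w = -16$ ($w = -16 + 8 \cdot 6 \cdot 0 = -16 + 8 \cdot 0 = -16 + 0 = -16$)
$x{\left(g \right)} = i \sqrt{21}$ ($x{\left(g \right)} = \sqrt{-5 - 16} = \sqrt{-21} = i \sqrt{21}$)
$x{\left(-1 \right)} \left(-19\right) Q{\left(-3 \right)} = i \sqrt{21} \left(-19\right) 4 = - 19 i \sqrt{21} \cdot 4 = - 76 i \sqrt{21}$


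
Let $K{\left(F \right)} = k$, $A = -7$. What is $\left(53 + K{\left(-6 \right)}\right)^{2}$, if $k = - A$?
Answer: $3600$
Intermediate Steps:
$k = 7$ ($k = \left(-1\right) \left(-7\right) = 7$)
$K{\left(F \right)} = 7$
$\left(53 + K{\left(-6 \right)}\right)^{2} = \left(53 + 7\right)^{2} = 60^{2} = 3600$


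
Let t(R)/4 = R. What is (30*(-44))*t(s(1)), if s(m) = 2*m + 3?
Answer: -26400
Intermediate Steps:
s(m) = 3 + 2*m
t(R) = 4*R
(30*(-44))*t(s(1)) = (30*(-44))*(4*(3 + 2*1)) = -5280*(3 + 2) = -5280*5 = -1320*20 = -26400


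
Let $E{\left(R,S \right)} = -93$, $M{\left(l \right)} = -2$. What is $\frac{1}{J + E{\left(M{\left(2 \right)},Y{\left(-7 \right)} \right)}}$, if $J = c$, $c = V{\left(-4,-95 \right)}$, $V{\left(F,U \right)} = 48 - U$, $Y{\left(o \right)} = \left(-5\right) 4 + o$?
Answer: $\frac{1}{50} \approx 0.02$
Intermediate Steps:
$Y{\left(o \right)} = -20 + o$
$c = 143$ ($c = 48 - -95 = 48 + 95 = 143$)
$J = 143$
$\frac{1}{J + E{\left(M{\left(2 \right)},Y{\left(-7 \right)} \right)}} = \frac{1}{143 - 93} = \frac{1}{50}$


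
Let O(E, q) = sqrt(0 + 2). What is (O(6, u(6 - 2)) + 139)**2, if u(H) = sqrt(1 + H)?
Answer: (139 + sqrt(2))**2 ≈ 19716.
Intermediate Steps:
O(E, q) = sqrt(2)
(O(6, u(6 - 2)) + 139)**2 = (sqrt(2) + 139)**2 = (139 + sqrt(2))**2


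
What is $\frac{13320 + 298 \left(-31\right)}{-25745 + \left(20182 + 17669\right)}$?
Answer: $\frac{2041}{6053} \approx 0.33719$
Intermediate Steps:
$\frac{13320 + 298 \left(-31\right)}{-25745 + \left(20182 + 17669\right)} = \frac{13320 - 9238}{-25745 + 37851} = \frac{4082}{12106} = 4082 \cdot \frac{1}{12106} = \frac{2041}{6053}$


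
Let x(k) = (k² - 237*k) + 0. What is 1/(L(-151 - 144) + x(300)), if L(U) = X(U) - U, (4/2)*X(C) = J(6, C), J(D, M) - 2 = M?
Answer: 2/38097 ≈ 5.2498e-5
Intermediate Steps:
J(D, M) = 2 + M
x(k) = k² - 237*k
X(C) = 1 + C/2 (X(C) = (2 + C)/2 = 1 + C/2)
L(U) = 1 - U/2 (L(U) = (1 + U/2) - U = 1 - U/2)
1/(L(-151 - 144) + x(300)) = 1/((1 - (-151 - 144)/2) + 300*(-237 + 300)) = 1/((1 - ½*(-295)) + 300*63) = 1/((1 + 295/2) + 18900) = 1/(297/2 + 18900) = 1/(38097/2) = 2/38097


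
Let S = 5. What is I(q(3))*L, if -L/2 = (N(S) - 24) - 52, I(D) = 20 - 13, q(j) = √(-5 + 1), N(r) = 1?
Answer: 1050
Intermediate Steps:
q(j) = 2*I (q(j) = √(-4) = 2*I)
I(D) = 7
L = 150 (L = -2*((1 - 24) - 52) = -2*(-23 - 52) = -2*(-75) = 150)
I(q(3))*L = 7*150 = 1050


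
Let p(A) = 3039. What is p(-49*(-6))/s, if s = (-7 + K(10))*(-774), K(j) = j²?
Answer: -1013/23994 ≈ -0.042219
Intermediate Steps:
s = -71982 (s = (-7 + 10²)*(-774) = (-7 + 100)*(-774) = 93*(-774) = -71982)
p(-49*(-6))/s = 3039/(-71982) = 3039*(-1/71982) = -1013/23994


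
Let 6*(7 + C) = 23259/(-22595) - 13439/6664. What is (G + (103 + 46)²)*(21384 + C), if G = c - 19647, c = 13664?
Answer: 3070662971829861/8857240 ≈ 3.4668e+8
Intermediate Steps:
C = -6782721541/903438480 (C = -7 + (23259/(-22595) - 13439/6664)/6 = -7 + (23259*(-1/22595) - 13439*1/6664)/6 = -7 + (-23259/22595 - 13439/6664)/6 = -7 + (⅙)*(-458652181/150573080) = -7 - 458652181/903438480 = -6782721541/903438480 ≈ -7.5077)
G = -5983 (G = 13664 - 19647 = -5983)
(G + (103 + 46)²)*(21384 + C) = (-5983 + (103 + 46)²)*(21384 - 6782721541/903438480) = (-5983 + 149²)*(19312345734779/903438480) = (-5983 + 22201)*(19312345734779/903438480) = 16218*(19312345734779/903438480) = 3070662971829861/8857240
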